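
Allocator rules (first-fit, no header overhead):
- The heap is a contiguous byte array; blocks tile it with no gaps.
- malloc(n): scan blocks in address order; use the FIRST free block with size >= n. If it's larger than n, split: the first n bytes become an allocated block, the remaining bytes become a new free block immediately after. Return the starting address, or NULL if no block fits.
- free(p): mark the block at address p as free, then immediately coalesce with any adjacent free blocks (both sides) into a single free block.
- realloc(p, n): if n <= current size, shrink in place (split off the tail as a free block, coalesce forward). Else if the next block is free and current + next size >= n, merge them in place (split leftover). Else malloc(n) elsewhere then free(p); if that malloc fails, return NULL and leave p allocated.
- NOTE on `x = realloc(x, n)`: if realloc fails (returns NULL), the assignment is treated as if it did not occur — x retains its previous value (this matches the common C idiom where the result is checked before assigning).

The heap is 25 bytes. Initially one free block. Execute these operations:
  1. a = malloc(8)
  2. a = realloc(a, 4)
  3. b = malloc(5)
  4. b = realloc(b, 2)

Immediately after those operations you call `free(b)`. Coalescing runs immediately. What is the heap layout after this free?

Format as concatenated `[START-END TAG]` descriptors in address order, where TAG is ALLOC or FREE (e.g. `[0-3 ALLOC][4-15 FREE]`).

Op 1: a = malloc(8) -> a = 0; heap: [0-7 ALLOC][8-24 FREE]
Op 2: a = realloc(a, 4) -> a = 0; heap: [0-3 ALLOC][4-24 FREE]
Op 3: b = malloc(5) -> b = 4; heap: [0-3 ALLOC][4-8 ALLOC][9-24 FREE]
Op 4: b = realloc(b, 2) -> b = 4; heap: [0-3 ALLOC][4-5 ALLOC][6-24 FREE]
free(b): b = 4 -> block [4-5 ALLOC]; mark free, coalesce with adjacent free neighbors -> [0-3 ALLOC][4-24 FREE]

Answer: [0-3 ALLOC][4-24 FREE]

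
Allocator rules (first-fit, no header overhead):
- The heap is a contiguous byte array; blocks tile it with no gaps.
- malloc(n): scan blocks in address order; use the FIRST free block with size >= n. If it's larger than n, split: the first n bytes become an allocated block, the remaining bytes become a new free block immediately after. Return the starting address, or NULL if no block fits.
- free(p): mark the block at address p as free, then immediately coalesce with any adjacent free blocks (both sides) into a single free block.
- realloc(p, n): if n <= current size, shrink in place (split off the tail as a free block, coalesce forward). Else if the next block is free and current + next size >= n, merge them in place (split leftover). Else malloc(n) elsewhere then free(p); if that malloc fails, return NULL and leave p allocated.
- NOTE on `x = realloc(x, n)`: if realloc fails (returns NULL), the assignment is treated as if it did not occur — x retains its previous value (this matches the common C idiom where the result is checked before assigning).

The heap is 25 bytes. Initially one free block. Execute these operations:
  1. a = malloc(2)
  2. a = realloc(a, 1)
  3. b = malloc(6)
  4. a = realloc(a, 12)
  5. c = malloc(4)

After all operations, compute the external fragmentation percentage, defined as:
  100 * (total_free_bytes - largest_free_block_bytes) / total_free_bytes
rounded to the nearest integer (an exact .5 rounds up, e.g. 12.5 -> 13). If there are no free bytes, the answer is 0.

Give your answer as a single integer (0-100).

Op 1: a = malloc(2) -> a = 0; heap: [0-1 ALLOC][2-24 FREE]
Op 2: a = realloc(a, 1) -> a = 0; heap: [0-0 ALLOC][1-24 FREE]
Op 3: b = malloc(6) -> b = 1; heap: [0-0 ALLOC][1-6 ALLOC][7-24 FREE]
Op 4: a = realloc(a, 12) -> a = 7; heap: [0-0 FREE][1-6 ALLOC][7-18 ALLOC][19-24 FREE]
Op 5: c = malloc(4) -> c = 19; heap: [0-0 FREE][1-6 ALLOC][7-18 ALLOC][19-22 ALLOC][23-24 FREE]
Free blocks: [1 2] total_free=3 largest=2 -> 100*(3-2)/3 = 100/3 ≈ 33.333 -> rounds to 33

Answer: 33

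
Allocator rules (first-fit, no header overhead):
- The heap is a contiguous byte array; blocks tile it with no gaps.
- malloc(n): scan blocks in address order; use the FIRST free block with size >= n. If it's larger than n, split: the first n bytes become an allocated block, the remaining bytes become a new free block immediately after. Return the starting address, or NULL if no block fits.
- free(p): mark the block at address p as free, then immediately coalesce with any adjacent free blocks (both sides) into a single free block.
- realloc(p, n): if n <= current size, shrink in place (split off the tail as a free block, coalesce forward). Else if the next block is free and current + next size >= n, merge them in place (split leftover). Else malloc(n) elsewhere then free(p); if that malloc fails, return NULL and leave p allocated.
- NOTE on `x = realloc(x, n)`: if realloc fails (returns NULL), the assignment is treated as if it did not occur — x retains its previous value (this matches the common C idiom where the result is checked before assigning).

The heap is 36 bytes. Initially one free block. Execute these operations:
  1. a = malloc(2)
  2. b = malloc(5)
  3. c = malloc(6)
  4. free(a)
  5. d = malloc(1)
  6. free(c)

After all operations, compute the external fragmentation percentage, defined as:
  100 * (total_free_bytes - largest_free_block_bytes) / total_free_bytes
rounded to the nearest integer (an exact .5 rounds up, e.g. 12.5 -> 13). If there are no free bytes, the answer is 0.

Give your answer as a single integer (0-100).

Answer: 3

Derivation:
Op 1: a = malloc(2) -> a = 0; heap: [0-1 ALLOC][2-35 FREE]
Op 2: b = malloc(5) -> b = 2; heap: [0-1 ALLOC][2-6 ALLOC][7-35 FREE]
Op 3: c = malloc(6) -> c = 7; heap: [0-1 ALLOC][2-6 ALLOC][7-12 ALLOC][13-35 FREE]
Op 4: free(a) -> (freed a); heap: [0-1 FREE][2-6 ALLOC][7-12 ALLOC][13-35 FREE]
Op 5: d = malloc(1) -> d = 0; heap: [0-0 ALLOC][1-1 FREE][2-6 ALLOC][7-12 ALLOC][13-35 FREE]
Op 6: free(c) -> (freed c); heap: [0-0 ALLOC][1-1 FREE][2-6 ALLOC][7-35 FREE]
Free blocks: [1 29] total_free=30 largest=29 -> 100*(30-29)/30 = 100/30 ≈ 3.333 -> rounds to 3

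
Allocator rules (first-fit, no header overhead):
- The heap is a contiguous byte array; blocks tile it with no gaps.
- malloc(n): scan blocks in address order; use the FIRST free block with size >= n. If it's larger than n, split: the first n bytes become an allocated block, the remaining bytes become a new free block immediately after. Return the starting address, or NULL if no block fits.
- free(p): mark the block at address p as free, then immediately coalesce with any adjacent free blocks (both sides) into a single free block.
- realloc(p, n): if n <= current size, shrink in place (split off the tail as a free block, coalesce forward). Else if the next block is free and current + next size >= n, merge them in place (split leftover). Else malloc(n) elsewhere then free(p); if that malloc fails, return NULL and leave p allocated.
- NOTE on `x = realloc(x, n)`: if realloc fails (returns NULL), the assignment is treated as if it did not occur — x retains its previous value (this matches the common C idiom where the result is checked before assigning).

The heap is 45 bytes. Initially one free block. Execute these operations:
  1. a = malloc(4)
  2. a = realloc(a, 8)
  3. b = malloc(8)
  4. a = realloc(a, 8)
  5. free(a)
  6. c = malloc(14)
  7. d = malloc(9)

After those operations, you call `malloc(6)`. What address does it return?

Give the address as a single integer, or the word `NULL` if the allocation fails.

Op 1: a = malloc(4) -> a = 0; heap: [0-3 ALLOC][4-44 FREE]
Op 2: a = realloc(a, 8) -> a = 0; heap: [0-7 ALLOC][8-44 FREE]
Op 3: b = malloc(8) -> b = 8; heap: [0-7 ALLOC][8-15 ALLOC][16-44 FREE]
Op 4: a = realloc(a, 8) -> a = 0; heap: [0-7 ALLOC][8-15 ALLOC][16-44 FREE]
Op 5: free(a) -> (freed a); heap: [0-7 FREE][8-15 ALLOC][16-44 FREE]
Op 6: c = malloc(14) -> c = 16; heap: [0-7 FREE][8-15 ALLOC][16-29 ALLOC][30-44 FREE]
Op 7: d = malloc(9) -> d = 30; heap: [0-7 FREE][8-15 ALLOC][16-29 ALLOC][30-38 ALLOC][39-44 FREE]
malloc(6): first-fit scan over [0-7 FREE][8-15 ALLOC][16-29 ALLOC][30-38 ALLOC][39-44 FREE] -> 0

Answer: 0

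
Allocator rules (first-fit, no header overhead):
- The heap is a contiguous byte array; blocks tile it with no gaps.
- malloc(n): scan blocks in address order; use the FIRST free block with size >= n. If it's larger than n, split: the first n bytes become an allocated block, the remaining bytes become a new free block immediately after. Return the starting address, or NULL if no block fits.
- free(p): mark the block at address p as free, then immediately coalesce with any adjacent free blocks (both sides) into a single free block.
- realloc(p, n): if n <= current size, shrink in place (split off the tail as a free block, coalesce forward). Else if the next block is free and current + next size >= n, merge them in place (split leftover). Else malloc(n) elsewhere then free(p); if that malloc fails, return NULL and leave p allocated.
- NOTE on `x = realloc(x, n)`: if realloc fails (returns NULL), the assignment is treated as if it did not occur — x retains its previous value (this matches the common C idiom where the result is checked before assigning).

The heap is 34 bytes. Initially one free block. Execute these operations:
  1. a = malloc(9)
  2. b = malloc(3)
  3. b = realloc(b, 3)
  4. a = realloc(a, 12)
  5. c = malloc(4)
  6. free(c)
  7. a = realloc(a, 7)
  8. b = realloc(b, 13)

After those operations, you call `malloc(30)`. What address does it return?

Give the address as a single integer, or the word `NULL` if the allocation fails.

Op 1: a = malloc(9) -> a = 0; heap: [0-8 ALLOC][9-33 FREE]
Op 2: b = malloc(3) -> b = 9; heap: [0-8 ALLOC][9-11 ALLOC][12-33 FREE]
Op 3: b = realloc(b, 3) -> b = 9; heap: [0-8 ALLOC][9-11 ALLOC][12-33 FREE]
Op 4: a = realloc(a, 12) -> a = 12; heap: [0-8 FREE][9-11 ALLOC][12-23 ALLOC][24-33 FREE]
Op 5: c = malloc(4) -> c = 0; heap: [0-3 ALLOC][4-8 FREE][9-11 ALLOC][12-23 ALLOC][24-33 FREE]
Op 6: free(c) -> (freed c); heap: [0-8 FREE][9-11 ALLOC][12-23 ALLOC][24-33 FREE]
Op 7: a = realloc(a, 7) -> a = 12; heap: [0-8 FREE][9-11 ALLOC][12-18 ALLOC][19-33 FREE]
Op 8: b = realloc(b, 13) -> b = 19; heap: [0-11 FREE][12-18 ALLOC][19-31 ALLOC][32-33 FREE]
malloc(30): first-fit scan over [0-11 FREE][12-18 ALLOC][19-31 ALLOC][32-33 FREE] -> NULL

Answer: NULL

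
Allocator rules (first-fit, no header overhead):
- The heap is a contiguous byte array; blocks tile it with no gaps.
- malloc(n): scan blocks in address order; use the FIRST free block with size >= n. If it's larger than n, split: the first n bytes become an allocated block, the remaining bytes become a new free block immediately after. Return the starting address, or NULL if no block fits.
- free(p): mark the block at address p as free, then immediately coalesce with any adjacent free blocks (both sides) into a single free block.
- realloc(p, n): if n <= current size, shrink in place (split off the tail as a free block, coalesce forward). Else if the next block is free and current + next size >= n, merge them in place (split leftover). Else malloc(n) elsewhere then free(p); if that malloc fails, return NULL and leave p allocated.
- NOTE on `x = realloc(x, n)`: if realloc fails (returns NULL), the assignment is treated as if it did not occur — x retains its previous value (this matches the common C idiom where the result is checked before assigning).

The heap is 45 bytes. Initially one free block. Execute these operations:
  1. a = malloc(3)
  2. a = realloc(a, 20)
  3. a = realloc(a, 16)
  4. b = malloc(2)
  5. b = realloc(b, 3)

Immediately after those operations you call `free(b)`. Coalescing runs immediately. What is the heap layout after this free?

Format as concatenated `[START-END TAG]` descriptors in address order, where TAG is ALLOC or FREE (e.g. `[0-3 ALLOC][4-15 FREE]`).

Op 1: a = malloc(3) -> a = 0; heap: [0-2 ALLOC][3-44 FREE]
Op 2: a = realloc(a, 20) -> a = 0; heap: [0-19 ALLOC][20-44 FREE]
Op 3: a = realloc(a, 16) -> a = 0; heap: [0-15 ALLOC][16-44 FREE]
Op 4: b = malloc(2) -> b = 16; heap: [0-15 ALLOC][16-17 ALLOC][18-44 FREE]
Op 5: b = realloc(b, 3) -> b = 16; heap: [0-15 ALLOC][16-18 ALLOC][19-44 FREE]
free(b): b = 16 -> block [16-18 ALLOC]; mark free, coalesce with adjacent free neighbors -> [0-15 ALLOC][16-44 FREE]

Answer: [0-15 ALLOC][16-44 FREE]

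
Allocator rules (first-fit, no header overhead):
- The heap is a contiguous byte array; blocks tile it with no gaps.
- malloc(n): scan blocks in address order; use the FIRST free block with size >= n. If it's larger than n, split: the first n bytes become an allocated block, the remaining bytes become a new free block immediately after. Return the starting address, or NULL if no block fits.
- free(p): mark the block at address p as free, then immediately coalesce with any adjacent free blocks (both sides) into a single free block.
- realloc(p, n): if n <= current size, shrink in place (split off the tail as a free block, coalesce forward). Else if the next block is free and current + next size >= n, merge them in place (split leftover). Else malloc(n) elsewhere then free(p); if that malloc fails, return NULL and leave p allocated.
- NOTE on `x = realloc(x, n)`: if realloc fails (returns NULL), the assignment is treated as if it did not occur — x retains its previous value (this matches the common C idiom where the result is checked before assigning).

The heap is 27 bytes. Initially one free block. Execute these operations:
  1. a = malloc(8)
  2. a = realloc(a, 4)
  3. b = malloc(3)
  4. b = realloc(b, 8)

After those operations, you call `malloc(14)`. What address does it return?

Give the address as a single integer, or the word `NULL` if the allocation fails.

Op 1: a = malloc(8) -> a = 0; heap: [0-7 ALLOC][8-26 FREE]
Op 2: a = realloc(a, 4) -> a = 0; heap: [0-3 ALLOC][4-26 FREE]
Op 3: b = malloc(3) -> b = 4; heap: [0-3 ALLOC][4-6 ALLOC][7-26 FREE]
Op 4: b = realloc(b, 8) -> b = 4; heap: [0-3 ALLOC][4-11 ALLOC][12-26 FREE]
malloc(14): first-fit scan over [0-3 ALLOC][4-11 ALLOC][12-26 FREE] -> 12

Answer: 12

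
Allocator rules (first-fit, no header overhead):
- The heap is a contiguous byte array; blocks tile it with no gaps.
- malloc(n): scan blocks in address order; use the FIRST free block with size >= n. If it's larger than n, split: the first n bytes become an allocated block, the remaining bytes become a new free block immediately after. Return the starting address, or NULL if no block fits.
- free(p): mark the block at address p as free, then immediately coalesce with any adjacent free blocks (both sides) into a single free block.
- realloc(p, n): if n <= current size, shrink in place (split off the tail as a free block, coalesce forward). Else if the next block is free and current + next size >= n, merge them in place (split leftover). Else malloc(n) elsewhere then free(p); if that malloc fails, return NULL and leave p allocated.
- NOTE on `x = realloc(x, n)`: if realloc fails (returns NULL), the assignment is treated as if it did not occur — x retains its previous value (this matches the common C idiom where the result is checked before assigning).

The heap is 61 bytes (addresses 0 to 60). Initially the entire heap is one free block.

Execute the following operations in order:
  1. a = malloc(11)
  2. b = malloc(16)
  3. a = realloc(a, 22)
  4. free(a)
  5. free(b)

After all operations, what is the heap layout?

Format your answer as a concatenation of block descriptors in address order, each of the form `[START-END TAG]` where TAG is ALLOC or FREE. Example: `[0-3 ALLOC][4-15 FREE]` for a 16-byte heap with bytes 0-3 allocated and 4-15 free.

Answer: [0-60 FREE]

Derivation:
Op 1: a = malloc(11) -> a = 0; heap: [0-10 ALLOC][11-60 FREE]
Op 2: b = malloc(16) -> b = 11; heap: [0-10 ALLOC][11-26 ALLOC][27-60 FREE]
Op 3: a = realloc(a, 22) -> a = 27; heap: [0-10 FREE][11-26 ALLOC][27-48 ALLOC][49-60 FREE]
Op 4: free(a) -> (freed a); heap: [0-10 FREE][11-26 ALLOC][27-60 FREE]
Op 5: free(b) -> (freed b); heap: [0-60 FREE]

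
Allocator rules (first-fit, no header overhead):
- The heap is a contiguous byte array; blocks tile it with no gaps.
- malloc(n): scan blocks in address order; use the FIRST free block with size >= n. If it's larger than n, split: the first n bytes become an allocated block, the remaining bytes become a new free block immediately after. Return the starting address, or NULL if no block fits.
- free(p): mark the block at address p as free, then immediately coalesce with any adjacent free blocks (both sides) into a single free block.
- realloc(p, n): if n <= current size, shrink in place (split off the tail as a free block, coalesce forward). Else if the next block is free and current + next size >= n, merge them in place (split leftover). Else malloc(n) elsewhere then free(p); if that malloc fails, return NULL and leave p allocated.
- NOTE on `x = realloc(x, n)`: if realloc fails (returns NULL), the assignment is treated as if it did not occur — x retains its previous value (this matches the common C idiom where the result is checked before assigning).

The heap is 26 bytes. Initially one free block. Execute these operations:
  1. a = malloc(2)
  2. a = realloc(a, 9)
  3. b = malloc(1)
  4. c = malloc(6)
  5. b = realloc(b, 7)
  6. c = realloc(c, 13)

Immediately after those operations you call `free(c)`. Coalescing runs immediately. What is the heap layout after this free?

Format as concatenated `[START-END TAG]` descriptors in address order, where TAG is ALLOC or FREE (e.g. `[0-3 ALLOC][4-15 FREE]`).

Op 1: a = malloc(2) -> a = 0; heap: [0-1 ALLOC][2-25 FREE]
Op 2: a = realloc(a, 9) -> a = 0; heap: [0-8 ALLOC][9-25 FREE]
Op 3: b = malloc(1) -> b = 9; heap: [0-8 ALLOC][9-9 ALLOC][10-25 FREE]
Op 4: c = malloc(6) -> c = 10; heap: [0-8 ALLOC][9-9 ALLOC][10-15 ALLOC][16-25 FREE]
Op 5: b = realloc(b, 7) -> b = 16; heap: [0-8 ALLOC][9-9 FREE][10-15 ALLOC][16-22 ALLOC][23-25 FREE]
Op 6: c = realloc(c, 13) -> NULL (c unchanged); heap: [0-8 ALLOC][9-9 FREE][10-15 ALLOC][16-22 ALLOC][23-25 FREE]
free(c): c = 10 -> block [10-15 ALLOC]; mark free, coalesce with adjacent free neighbors -> [0-8 ALLOC][9-15 FREE][16-22 ALLOC][23-25 FREE]

Answer: [0-8 ALLOC][9-15 FREE][16-22 ALLOC][23-25 FREE]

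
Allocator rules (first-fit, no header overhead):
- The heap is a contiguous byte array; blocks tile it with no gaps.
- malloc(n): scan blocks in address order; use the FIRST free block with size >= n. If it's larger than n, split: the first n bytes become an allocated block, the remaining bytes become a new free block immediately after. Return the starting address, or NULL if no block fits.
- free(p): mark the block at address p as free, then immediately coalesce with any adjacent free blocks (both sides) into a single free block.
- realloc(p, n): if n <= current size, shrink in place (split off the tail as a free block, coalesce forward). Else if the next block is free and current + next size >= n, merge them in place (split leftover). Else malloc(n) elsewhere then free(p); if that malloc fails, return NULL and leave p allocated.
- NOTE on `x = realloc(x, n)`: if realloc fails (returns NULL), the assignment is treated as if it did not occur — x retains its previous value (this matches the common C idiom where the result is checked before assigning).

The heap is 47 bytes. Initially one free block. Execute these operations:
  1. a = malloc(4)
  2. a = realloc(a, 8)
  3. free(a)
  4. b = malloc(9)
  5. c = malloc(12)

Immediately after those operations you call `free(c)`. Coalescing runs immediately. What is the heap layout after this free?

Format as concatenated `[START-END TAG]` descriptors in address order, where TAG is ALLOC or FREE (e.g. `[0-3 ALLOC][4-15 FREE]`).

Op 1: a = malloc(4) -> a = 0; heap: [0-3 ALLOC][4-46 FREE]
Op 2: a = realloc(a, 8) -> a = 0; heap: [0-7 ALLOC][8-46 FREE]
Op 3: free(a) -> (freed a); heap: [0-46 FREE]
Op 4: b = malloc(9) -> b = 0; heap: [0-8 ALLOC][9-46 FREE]
Op 5: c = malloc(12) -> c = 9; heap: [0-8 ALLOC][9-20 ALLOC][21-46 FREE]
free(c): c = 9 -> block [9-20 ALLOC]; mark free, coalesce with adjacent free neighbors -> [0-8 ALLOC][9-46 FREE]

Answer: [0-8 ALLOC][9-46 FREE]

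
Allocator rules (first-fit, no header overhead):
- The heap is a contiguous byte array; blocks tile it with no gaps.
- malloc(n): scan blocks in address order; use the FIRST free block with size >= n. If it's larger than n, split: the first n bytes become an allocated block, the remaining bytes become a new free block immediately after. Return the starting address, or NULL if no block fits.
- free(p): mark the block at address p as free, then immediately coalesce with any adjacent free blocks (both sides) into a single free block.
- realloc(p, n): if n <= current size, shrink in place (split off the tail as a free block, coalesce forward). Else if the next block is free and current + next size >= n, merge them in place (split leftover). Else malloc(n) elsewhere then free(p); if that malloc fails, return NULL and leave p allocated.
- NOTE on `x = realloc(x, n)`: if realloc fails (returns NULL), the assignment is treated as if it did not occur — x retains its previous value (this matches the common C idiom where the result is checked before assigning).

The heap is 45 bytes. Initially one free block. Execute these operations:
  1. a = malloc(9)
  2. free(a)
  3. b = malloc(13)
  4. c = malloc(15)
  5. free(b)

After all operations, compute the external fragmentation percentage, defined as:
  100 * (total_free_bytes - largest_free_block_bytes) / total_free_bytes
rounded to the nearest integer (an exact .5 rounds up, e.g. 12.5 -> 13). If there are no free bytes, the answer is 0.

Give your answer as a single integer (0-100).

Op 1: a = malloc(9) -> a = 0; heap: [0-8 ALLOC][9-44 FREE]
Op 2: free(a) -> (freed a); heap: [0-44 FREE]
Op 3: b = malloc(13) -> b = 0; heap: [0-12 ALLOC][13-44 FREE]
Op 4: c = malloc(15) -> c = 13; heap: [0-12 ALLOC][13-27 ALLOC][28-44 FREE]
Op 5: free(b) -> (freed b); heap: [0-12 FREE][13-27 ALLOC][28-44 FREE]
Free blocks: [13 17] total_free=30 largest=17 -> 100*(30-17)/30 = 1300/30 ≈ 43.333 -> rounds to 43

Answer: 43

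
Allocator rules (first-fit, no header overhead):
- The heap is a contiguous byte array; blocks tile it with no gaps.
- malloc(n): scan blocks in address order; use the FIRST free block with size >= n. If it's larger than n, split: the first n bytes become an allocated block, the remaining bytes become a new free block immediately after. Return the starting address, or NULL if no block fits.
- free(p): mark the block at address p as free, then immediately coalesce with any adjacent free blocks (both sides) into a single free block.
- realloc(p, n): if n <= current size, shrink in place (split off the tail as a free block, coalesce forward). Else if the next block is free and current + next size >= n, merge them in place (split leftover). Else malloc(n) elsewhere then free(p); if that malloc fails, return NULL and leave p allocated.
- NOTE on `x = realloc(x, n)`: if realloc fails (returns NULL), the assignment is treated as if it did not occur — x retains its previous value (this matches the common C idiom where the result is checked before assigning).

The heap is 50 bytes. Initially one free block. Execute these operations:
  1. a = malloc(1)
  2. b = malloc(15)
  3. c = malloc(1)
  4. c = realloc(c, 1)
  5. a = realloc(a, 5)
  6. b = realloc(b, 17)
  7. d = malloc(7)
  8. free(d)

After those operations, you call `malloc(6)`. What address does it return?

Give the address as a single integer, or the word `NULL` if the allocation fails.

Answer: 0

Derivation:
Op 1: a = malloc(1) -> a = 0; heap: [0-0 ALLOC][1-49 FREE]
Op 2: b = malloc(15) -> b = 1; heap: [0-0 ALLOC][1-15 ALLOC][16-49 FREE]
Op 3: c = malloc(1) -> c = 16; heap: [0-0 ALLOC][1-15 ALLOC][16-16 ALLOC][17-49 FREE]
Op 4: c = realloc(c, 1) -> c = 16; heap: [0-0 ALLOC][1-15 ALLOC][16-16 ALLOC][17-49 FREE]
Op 5: a = realloc(a, 5) -> a = 17; heap: [0-0 FREE][1-15 ALLOC][16-16 ALLOC][17-21 ALLOC][22-49 FREE]
Op 6: b = realloc(b, 17) -> b = 22; heap: [0-15 FREE][16-16 ALLOC][17-21 ALLOC][22-38 ALLOC][39-49 FREE]
Op 7: d = malloc(7) -> d = 0; heap: [0-6 ALLOC][7-15 FREE][16-16 ALLOC][17-21 ALLOC][22-38 ALLOC][39-49 FREE]
Op 8: free(d) -> (freed d); heap: [0-15 FREE][16-16 ALLOC][17-21 ALLOC][22-38 ALLOC][39-49 FREE]
malloc(6): first-fit scan over [0-15 FREE][16-16 ALLOC][17-21 ALLOC][22-38 ALLOC][39-49 FREE] -> 0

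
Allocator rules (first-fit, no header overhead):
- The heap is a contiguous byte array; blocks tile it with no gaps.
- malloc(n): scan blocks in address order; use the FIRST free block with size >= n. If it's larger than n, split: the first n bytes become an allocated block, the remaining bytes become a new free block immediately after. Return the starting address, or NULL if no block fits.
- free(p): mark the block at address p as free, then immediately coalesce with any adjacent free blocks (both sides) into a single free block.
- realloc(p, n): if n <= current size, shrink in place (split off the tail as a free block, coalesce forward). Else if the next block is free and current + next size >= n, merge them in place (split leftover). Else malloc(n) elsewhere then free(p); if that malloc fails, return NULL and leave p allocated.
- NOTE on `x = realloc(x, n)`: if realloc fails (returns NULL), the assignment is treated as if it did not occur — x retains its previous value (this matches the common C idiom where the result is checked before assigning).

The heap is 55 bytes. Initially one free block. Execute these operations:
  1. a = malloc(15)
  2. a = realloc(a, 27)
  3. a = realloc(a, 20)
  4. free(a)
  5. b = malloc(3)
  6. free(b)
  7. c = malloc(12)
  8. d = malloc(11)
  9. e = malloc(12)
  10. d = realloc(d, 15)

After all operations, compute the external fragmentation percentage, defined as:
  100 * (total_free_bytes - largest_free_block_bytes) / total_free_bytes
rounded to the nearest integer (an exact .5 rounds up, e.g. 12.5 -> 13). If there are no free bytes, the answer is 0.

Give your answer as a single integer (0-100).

Answer: 31

Derivation:
Op 1: a = malloc(15) -> a = 0; heap: [0-14 ALLOC][15-54 FREE]
Op 2: a = realloc(a, 27) -> a = 0; heap: [0-26 ALLOC][27-54 FREE]
Op 3: a = realloc(a, 20) -> a = 0; heap: [0-19 ALLOC][20-54 FREE]
Op 4: free(a) -> (freed a); heap: [0-54 FREE]
Op 5: b = malloc(3) -> b = 0; heap: [0-2 ALLOC][3-54 FREE]
Op 6: free(b) -> (freed b); heap: [0-54 FREE]
Op 7: c = malloc(12) -> c = 0; heap: [0-11 ALLOC][12-54 FREE]
Op 8: d = malloc(11) -> d = 12; heap: [0-11 ALLOC][12-22 ALLOC][23-54 FREE]
Op 9: e = malloc(12) -> e = 23; heap: [0-11 ALLOC][12-22 ALLOC][23-34 ALLOC][35-54 FREE]
Op 10: d = realloc(d, 15) -> d = 35; heap: [0-11 ALLOC][12-22 FREE][23-34 ALLOC][35-49 ALLOC][50-54 FREE]
Free blocks: [11 5] total_free=16 largest=11 -> 100*(16-11)/16 = 500/16 = 31.25 -> rounds to 31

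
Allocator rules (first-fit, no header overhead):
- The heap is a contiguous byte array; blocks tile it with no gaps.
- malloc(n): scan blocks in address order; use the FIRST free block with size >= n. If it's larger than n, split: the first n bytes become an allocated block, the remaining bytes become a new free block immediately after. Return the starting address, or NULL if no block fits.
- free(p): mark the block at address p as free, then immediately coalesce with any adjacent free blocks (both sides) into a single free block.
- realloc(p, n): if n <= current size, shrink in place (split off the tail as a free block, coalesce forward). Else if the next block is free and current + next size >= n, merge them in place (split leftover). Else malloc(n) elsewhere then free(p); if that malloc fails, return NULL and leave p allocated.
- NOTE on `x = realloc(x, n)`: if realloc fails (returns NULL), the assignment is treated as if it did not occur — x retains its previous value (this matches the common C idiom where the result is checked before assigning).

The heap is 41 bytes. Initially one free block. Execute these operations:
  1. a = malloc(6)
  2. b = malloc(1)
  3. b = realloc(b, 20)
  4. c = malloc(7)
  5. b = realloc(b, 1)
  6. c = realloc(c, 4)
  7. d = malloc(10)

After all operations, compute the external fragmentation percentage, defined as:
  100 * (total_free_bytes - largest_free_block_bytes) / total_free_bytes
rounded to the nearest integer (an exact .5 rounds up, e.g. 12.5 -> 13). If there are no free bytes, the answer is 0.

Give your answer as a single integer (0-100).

Op 1: a = malloc(6) -> a = 0; heap: [0-5 ALLOC][6-40 FREE]
Op 2: b = malloc(1) -> b = 6; heap: [0-5 ALLOC][6-6 ALLOC][7-40 FREE]
Op 3: b = realloc(b, 20) -> b = 6; heap: [0-5 ALLOC][6-25 ALLOC][26-40 FREE]
Op 4: c = malloc(7) -> c = 26; heap: [0-5 ALLOC][6-25 ALLOC][26-32 ALLOC][33-40 FREE]
Op 5: b = realloc(b, 1) -> b = 6; heap: [0-5 ALLOC][6-6 ALLOC][7-25 FREE][26-32 ALLOC][33-40 FREE]
Op 6: c = realloc(c, 4) -> c = 26; heap: [0-5 ALLOC][6-6 ALLOC][7-25 FREE][26-29 ALLOC][30-40 FREE]
Op 7: d = malloc(10) -> d = 7; heap: [0-5 ALLOC][6-6 ALLOC][7-16 ALLOC][17-25 FREE][26-29 ALLOC][30-40 FREE]
Free blocks: [9 11] total_free=20 largest=11 -> 100*(20-11)/20 = 900/20 = 45

Answer: 45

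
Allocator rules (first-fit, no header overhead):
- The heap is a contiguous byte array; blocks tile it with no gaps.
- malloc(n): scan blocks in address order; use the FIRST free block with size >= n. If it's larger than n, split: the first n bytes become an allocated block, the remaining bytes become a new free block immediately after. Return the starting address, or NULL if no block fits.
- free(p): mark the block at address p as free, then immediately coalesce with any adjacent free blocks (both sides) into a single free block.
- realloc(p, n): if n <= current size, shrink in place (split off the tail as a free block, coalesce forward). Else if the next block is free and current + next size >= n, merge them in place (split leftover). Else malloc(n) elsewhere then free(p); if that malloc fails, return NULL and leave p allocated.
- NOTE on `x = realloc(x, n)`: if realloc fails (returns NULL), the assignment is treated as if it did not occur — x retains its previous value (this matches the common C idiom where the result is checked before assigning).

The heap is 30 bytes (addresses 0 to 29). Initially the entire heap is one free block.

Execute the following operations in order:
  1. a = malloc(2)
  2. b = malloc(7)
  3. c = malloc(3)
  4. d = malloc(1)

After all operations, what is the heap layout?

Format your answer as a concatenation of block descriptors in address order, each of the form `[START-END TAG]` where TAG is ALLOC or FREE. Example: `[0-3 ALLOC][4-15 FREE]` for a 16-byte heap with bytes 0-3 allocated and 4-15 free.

Op 1: a = malloc(2) -> a = 0; heap: [0-1 ALLOC][2-29 FREE]
Op 2: b = malloc(7) -> b = 2; heap: [0-1 ALLOC][2-8 ALLOC][9-29 FREE]
Op 3: c = malloc(3) -> c = 9; heap: [0-1 ALLOC][2-8 ALLOC][9-11 ALLOC][12-29 FREE]
Op 4: d = malloc(1) -> d = 12; heap: [0-1 ALLOC][2-8 ALLOC][9-11 ALLOC][12-12 ALLOC][13-29 FREE]

Answer: [0-1 ALLOC][2-8 ALLOC][9-11 ALLOC][12-12 ALLOC][13-29 FREE]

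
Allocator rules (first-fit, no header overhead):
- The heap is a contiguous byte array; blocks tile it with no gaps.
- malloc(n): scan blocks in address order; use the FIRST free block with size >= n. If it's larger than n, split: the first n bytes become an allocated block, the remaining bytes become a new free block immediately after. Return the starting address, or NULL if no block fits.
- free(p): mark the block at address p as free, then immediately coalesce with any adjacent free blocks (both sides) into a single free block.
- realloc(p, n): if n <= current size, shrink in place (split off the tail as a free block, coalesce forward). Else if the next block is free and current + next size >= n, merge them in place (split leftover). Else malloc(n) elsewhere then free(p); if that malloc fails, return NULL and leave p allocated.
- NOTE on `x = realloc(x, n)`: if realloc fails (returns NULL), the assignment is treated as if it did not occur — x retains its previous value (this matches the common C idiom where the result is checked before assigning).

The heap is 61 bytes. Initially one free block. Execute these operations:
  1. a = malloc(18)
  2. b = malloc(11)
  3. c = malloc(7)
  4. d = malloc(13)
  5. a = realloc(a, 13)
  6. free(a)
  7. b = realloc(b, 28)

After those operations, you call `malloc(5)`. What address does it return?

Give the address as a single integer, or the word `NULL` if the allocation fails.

Op 1: a = malloc(18) -> a = 0; heap: [0-17 ALLOC][18-60 FREE]
Op 2: b = malloc(11) -> b = 18; heap: [0-17 ALLOC][18-28 ALLOC][29-60 FREE]
Op 3: c = malloc(7) -> c = 29; heap: [0-17 ALLOC][18-28 ALLOC][29-35 ALLOC][36-60 FREE]
Op 4: d = malloc(13) -> d = 36; heap: [0-17 ALLOC][18-28 ALLOC][29-35 ALLOC][36-48 ALLOC][49-60 FREE]
Op 5: a = realloc(a, 13) -> a = 0; heap: [0-12 ALLOC][13-17 FREE][18-28 ALLOC][29-35 ALLOC][36-48 ALLOC][49-60 FREE]
Op 6: free(a) -> (freed a); heap: [0-17 FREE][18-28 ALLOC][29-35 ALLOC][36-48 ALLOC][49-60 FREE]
Op 7: b = realloc(b, 28) -> NULL (b unchanged); heap: [0-17 FREE][18-28 ALLOC][29-35 ALLOC][36-48 ALLOC][49-60 FREE]
malloc(5): first-fit scan over [0-17 FREE][18-28 ALLOC][29-35 ALLOC][36-48 ALLOC][49-60 FREE] -> 0

Answer: 0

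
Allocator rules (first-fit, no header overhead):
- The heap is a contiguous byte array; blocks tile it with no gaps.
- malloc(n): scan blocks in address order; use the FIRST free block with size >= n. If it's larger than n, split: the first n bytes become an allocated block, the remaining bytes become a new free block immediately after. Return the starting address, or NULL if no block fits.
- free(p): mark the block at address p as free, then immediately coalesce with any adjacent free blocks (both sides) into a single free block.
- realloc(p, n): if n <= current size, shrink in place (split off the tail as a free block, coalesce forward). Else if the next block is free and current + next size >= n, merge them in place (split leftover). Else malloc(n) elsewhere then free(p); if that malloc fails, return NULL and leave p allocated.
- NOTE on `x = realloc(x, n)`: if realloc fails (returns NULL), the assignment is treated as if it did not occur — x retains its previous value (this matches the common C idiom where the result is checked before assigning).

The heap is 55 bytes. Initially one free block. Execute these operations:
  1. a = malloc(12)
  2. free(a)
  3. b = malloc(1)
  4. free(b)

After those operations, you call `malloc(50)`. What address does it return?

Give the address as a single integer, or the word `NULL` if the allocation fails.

Answer: 0

Derivation:
Op 1: a = malloc(12) -> a = 0; heap: [0-11 ALLOC][12-54 FREE]
Op 2: free(a) -> (freed a); heap: [0-54 FREE]
Op 3: b = malloc(1) -> b = 0; heap: [0-0 ALLOC][1-54 FREE]
Op 4: free(b) -> (freed b); heap: [0-54 FREE]
malloc(50): first-fit scan over [0-54 FREE] -> 0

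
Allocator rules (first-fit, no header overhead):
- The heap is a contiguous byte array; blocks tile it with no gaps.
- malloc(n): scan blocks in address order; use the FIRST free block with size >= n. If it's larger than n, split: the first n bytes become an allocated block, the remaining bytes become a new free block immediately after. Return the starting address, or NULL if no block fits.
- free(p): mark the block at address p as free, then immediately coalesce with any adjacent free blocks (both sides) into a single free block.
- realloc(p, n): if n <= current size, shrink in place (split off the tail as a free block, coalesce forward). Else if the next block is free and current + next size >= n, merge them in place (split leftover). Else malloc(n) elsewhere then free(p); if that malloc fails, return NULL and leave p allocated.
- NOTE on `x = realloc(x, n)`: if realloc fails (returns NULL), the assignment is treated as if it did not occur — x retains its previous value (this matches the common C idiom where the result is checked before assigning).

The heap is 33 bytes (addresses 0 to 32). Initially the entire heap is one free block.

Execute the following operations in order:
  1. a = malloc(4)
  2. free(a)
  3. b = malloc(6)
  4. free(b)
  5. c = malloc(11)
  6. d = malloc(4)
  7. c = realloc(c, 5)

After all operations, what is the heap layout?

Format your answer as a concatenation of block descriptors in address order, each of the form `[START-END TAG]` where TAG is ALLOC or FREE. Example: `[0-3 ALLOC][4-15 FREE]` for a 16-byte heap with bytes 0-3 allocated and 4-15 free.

Answer: [0-4 ALLOC][5-10 FREE][11-14 ALLOC][15-32 FREE]

Derivation:
Op 1: a = malloc(4) -> a = 0; heap: [0-3 ALLOC][4-32 FREE]
Op 2: free(a) -> (freed a); heap: [0-32 FREE]
Op 3: b = malloc(6) -> b = 0; heap: [0-5 ALLOC][6-32 FREE]
Op 4: free(b) -> (freed b); heap: [0-32 FREE]
Op 5: c = malloc(11) -> c = 0; heap: [0-10 ALLOC][11-32 FREE]
Op 6: d = malloc(4) -> d = 11; heap: [0-10 ALLOC][11-14 ALLOC][15-32 FREE]
Op 7: c = realloc(c, 5) -> c = 0; heap: [0-4 ALLOC][5-10 FREE][11-14 ALLOC][15-32 FREE]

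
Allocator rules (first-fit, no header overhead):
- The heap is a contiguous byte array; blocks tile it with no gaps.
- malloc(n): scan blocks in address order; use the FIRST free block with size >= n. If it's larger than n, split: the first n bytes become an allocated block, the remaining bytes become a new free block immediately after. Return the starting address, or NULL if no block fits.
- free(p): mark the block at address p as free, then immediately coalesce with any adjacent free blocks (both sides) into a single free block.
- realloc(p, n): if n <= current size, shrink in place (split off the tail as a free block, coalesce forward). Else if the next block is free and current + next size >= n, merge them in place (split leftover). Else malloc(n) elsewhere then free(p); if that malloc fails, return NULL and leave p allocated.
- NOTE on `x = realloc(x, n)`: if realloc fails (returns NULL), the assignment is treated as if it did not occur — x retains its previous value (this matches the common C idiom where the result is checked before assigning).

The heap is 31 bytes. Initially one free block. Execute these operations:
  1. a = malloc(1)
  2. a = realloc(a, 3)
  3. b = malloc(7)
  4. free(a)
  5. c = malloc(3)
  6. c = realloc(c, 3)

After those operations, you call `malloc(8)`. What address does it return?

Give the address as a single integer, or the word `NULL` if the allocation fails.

Answer: 10

Derivation:
Op 1: a = malloc(1) -> a = 0; heap: [0-0 ALLOC][1-30 FREE]
Op 2: a = realloc(a, 3) -> a = 0; heap: [0-2 ALLOC][3-30 FREE]
Op 3: b = malloc(7) -> b = 3; heap: [0-2 ALLOC][3-9 ALLOC][10-30 FREE]
Op 4: free(a) -> (freed a); heap: [0-2 FREE][3-9 ALLOC][10-30 FREE]
Op 5: c = malloc(3) -> c = 0; heap: [0-2 ALLOC][3-9 ALLOC][10-30 FREE]
Op 6: c = realloc(c, 3) -> c = 0; heap: [0-2 ALLOC][3-9 ALLOC][10-30 FREE]
malloc(8): first-fit scan over [0-2 ALLOC][3-9 ALLOC][10-30 FREE] -> 10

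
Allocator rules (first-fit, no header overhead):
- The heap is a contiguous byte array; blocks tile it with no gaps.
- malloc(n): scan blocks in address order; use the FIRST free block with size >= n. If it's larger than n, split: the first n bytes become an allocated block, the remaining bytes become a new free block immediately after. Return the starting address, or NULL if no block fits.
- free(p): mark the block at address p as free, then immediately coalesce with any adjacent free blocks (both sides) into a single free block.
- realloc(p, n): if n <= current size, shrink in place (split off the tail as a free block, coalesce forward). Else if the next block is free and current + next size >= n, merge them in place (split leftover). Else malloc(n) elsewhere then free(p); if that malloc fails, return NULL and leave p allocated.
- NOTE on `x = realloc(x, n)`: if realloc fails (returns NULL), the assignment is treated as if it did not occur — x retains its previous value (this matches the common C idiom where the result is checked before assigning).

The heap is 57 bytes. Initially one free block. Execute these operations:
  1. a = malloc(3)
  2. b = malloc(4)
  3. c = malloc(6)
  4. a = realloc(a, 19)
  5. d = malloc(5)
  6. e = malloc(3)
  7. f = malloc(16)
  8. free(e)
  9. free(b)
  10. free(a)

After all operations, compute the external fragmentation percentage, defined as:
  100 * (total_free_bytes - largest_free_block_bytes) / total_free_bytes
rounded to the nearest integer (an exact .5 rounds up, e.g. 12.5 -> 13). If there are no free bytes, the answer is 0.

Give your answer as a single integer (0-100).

Op 1: a = malloc(3) -> a = 0; heap: [0-2 ALLOC][3-56 FREE]
Op 2: b = malloc(4) -> b = 3; heap: [0-2 ALLOC][3-6 ALLOC][7-56 FREE]
Op 3: c = malloc(6) -> c = 7; heap: [0-2 ALLOC][3-6 ALLOC][7-12 ALLOC][13-56 FREE]
Op 4: a = realloc(a, 19) -> a = 13; heap: [0-2 FREE][3-6 ALLOC][7-12 ALLOC][13-31 ALLOC][32-56 FREE]
Op 5: d = malloc(5) -> d = 32; heap: [0-2 FREE][3-6 ALLOC][7-12 ALLOC][13-31 ALLOC][32-36 ALLOC][37-56 FREE]
Op 6: e = malloc(3) -> e = 0; heap: [0-2 ALLOC][3-6 ALLOC][7-12 ALLOC][13-31 ALLOC][32-36 ALLOC][37-56 FREE]
Op 7: f = malloc(16) -> f = 37; heap: [0-2 ALLOC][3-6 ALLOC][7-12 ALLOC][13-31 ALLOC][32-36 ALLOC][37-52 ALLOC][53-56 FREE]
Op 8: free(e) -> (freed e); heap: [0-2 FREE][3-6 ALLOC][7-12 ALLOC][13-31 ALLOC][32-36 ALLOC][37-52 ALLOC][53-56 FREE]
Op 9: free(b) -> (freed b); heap: [0-6 FREE][7-12 ALLOC][13-31 ALLOC][32-36 ALLOC][37-52 ALLOC][53-56 FREE]
Op 10: free(a) -> (freed a); heap: [0-6 FREE][7-12 ALLOC][13-31 FREE][32-36 ALLOC][37-52 ALLOC][53-56 FREE]
Free blocks: [7 19 4] total_free=30 largest=19 -> 100*(30-19)/30 = 1100/30 ≈ 36.667 -> rounds to 37

Answer: 37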